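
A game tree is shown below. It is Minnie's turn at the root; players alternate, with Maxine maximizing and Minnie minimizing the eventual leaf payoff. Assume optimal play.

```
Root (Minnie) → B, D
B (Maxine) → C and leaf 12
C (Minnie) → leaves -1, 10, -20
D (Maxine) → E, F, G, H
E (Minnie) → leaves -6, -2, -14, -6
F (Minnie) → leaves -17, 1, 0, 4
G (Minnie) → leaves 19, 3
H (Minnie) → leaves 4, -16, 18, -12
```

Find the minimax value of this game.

3

C (Minnie): min(-1, 10, -20) = -20
B (Maxine): max(-20, 12) = 12
E (Minnie): min(-6, -2, -14, -6) = -14
F (Minnie): min(-17, 1, 0, 4) = -17
G (Minnie): min(19, 3) = 3
H (Minnie): min(4, -16, 18, -12) = -16
D (Maxine): max(-14, -17, 3, -16) = 3
Root (Minnie): min(12, 3) = 3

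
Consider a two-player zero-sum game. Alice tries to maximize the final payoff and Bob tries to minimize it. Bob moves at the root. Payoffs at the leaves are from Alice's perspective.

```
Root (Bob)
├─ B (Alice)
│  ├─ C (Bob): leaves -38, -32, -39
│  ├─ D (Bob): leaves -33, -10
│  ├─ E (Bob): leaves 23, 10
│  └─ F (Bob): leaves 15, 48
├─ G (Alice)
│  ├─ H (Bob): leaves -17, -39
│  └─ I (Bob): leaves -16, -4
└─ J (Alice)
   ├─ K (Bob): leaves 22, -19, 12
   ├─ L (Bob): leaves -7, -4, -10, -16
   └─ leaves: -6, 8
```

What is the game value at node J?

K: min(22, -19, 12) = -19
L: min(-7, -4, -10, -16) = -16
J: max(-19, -16, -6, 8) = 8

8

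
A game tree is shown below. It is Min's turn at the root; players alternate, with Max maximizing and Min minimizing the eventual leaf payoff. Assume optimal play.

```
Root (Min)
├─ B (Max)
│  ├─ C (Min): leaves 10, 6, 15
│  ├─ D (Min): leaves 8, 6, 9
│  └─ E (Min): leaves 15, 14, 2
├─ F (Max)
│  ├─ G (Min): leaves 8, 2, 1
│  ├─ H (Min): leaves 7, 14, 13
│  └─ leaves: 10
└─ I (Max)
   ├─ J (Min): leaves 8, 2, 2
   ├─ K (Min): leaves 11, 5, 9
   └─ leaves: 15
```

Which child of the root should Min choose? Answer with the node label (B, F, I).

C (Min): min(10, 6, 15) = 6
D (Min): min(8, 6, 9) = 6
E (Min): min(15, 14, 2) = 2
B (Max): max(6, 6, 2) = 6
G (Min): min(8, 2, 1) = 1
H (Min): min(7, 14, 13) = 7
F (Max): max(1, 7, 10) = 10
J (Min): min(8, 2, 2) = 2
K (Min): min(11, 5, 9) = 5
I (Max): max(2, 5, 15) = 15
Root (Min): min(6, 10, 15) = 6
Min picks the child with the lowest value: B (value 6).

B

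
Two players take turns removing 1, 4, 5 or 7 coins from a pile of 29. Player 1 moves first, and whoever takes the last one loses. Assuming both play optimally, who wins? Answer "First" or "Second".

First

W/L table (W = player to move can force a win):
i:   0  1  2  3  4  5  6  7  8  9 10 11 12 13 14 15 16 17 18 19 20 21 22 23 24 25 26 27 28 29
     W  L  W  L  W  W  W  W  W  L  W  L  W  W  W  W  W  L  W  L  W  W  W  W  W  L  W  L  W  W
Position 29 is W, so the first player wins.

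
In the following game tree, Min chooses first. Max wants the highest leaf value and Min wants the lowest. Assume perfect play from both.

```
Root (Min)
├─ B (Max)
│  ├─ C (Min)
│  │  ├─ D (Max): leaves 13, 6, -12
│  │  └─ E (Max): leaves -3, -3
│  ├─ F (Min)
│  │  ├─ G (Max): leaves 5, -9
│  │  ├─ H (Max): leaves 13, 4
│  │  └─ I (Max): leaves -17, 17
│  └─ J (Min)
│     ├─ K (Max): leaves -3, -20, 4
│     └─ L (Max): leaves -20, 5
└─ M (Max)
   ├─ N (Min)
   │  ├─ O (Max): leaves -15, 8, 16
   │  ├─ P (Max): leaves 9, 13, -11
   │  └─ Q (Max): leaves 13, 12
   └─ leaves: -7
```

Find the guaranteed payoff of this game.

5

D (Max): max(13, 6, -12) = 13
E (Max): max(-3, -3) = -3
C (Min): min(13, -3) = -3
G (Max): max(5, -9) = 5
H (Max): max(13, 4) = 13
I (Max): max(-17, 17) = 17
F (Min): min(5, 13, 17) = 5
K (Max): max(-3, -20, 4) = 4
L (Max): max(-20, 5) = 5
J (Min): min(4, 5) = 4
B (Max): max(-3, 5, 4) = 5
O (Max): max(-15, 8, 16) = 16
P (Max): max(9, 13, -11) = 13
Q (Max): max(13, 12) = 13
N (Min): min(16, 13, 13) = 13
M (Max): max(13, -7) = 13
Root (Min): min(5, 13) = 5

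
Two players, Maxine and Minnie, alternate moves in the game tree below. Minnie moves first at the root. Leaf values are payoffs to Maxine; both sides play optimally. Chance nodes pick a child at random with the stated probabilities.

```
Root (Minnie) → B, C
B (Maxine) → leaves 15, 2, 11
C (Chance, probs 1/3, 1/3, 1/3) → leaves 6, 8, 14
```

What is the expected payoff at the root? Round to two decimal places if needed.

9.33

B (Maxine): max(15, 2, 11) = 15
C (Chance): 1/3·6 + 1/3·8 + 1/3·14 = 9.33
Root (Minnie): min(15, 9.33) = 9.33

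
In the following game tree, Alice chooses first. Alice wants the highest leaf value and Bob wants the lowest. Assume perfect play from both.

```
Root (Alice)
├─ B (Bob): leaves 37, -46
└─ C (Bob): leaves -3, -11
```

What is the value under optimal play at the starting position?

-11

B (Bob): min(37, -46) = -46
C (Bob): min(-3, -11) = -11
Root (Alice): max(-46, -11) = -11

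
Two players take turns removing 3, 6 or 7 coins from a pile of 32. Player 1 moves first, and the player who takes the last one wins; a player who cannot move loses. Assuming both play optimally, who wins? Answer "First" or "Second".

Mark each pile size as W (mover wins) or L (mover loses):
i:   0  1  2  3  4  5  6  7  8  9 10 11 12 13 14 15 16 17 18 19 20 21 22 23 24 25 26 27 28 29 30 31 32
     L  L  L  W  W  W  W  W  W  W  L  L  L  W  W  W  W  W  W  W  L  L  L  W  W  W  W  W  W  W  L  L  L
Position 32 is L, so the second player wins.

Second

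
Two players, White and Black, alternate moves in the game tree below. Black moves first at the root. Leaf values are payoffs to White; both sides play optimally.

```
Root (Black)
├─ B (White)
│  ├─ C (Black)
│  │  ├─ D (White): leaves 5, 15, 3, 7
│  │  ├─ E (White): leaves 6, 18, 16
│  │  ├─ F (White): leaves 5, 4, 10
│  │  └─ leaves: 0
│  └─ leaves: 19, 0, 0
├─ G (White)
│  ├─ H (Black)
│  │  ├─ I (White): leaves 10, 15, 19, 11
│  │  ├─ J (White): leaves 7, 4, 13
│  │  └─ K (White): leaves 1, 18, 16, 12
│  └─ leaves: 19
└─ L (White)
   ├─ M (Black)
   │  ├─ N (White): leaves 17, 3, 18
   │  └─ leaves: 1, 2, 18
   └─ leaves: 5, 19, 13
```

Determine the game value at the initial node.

19

D (White): max(5, 15, 3, 7) = 15
E (White): max(6, 18, 16) = 18
F (White): max(5, 4, 10) = 10
C (Black): min(15, 18, 10, 0) = 0
B (White): max(0, 19, 0, 0) = 19
I (White): max(10, 15, 19, 11) = 19
J (White): max(7, 4, 13) = 13
K (White): max(1, 18, 16, 12) = 18
H (Black): min(19, 13, 18) = 13
G (White): max(13, 19) = 19
N (White): max(17, 3, 18) = 18
M (Black): min(18, 1, 2, 18) = 1
L (White): max(1, 5, 19, 13) = 19
Root (Black): min(19, 19, 19) = 19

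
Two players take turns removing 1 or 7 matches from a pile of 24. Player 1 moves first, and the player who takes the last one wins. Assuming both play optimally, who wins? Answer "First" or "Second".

Second

i:   0  1  2  3  4  5  6  7  8  9 10 11 12 13 14 15 16 17 18 19 20 21 22 23 24
     L  W  L  W  L  W  L  W  L  W  L  W  L  W  L  W  L  W  L  W  L  W  L  W  L
Position 24 is L, so the second player wins.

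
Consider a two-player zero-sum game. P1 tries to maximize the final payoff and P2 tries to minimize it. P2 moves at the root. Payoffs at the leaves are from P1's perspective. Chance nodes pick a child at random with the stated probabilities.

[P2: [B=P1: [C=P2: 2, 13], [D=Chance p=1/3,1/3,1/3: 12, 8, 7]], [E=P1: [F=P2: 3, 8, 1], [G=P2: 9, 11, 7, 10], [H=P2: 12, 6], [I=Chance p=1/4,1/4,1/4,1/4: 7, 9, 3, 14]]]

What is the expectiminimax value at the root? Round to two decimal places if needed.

C (P2): min(2, 13) = 2
D (Chance): 1/3·12 + 1/3·8 + 1/3·7 = 9
B (P1): max(2, 9) = 9
F (P2): min(3, 8, 1) = 1
G (P2): min(9, 11, 7, 10) = 7
H (P2): min(12, 6) = 6
I (Chance): 1/4·7 + 1/4·9 + 1/4·3 + 1/4·14 = 8.25
E (P1): max(1, 7, 6, 8.25) = 8.25
Root (P2): min(9, 8.25) = 8.25

8.25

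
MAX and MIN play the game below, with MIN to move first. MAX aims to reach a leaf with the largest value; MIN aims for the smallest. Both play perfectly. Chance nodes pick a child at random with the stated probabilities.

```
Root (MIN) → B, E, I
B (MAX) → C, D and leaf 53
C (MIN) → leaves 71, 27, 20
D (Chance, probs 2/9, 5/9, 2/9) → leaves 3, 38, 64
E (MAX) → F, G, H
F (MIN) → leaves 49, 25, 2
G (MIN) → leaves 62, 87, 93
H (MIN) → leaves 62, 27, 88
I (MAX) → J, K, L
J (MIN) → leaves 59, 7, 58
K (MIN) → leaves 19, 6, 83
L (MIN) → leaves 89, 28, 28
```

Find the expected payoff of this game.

C (MIN): min(71, 27, 20) = 20
D (Chance): 2/9·3 + 5/9·38 + 2/9·64 = 36
B (MAX): max(20, 36, 53) = 53
F (MIN): min(49, 25, 2) = 2
G (MIN): min(62, 87, 93) = 62
H (MIN): min(62, 27, 88) = 27
E (MAX): max(2, 62, 27) = 62
J (MIN): min(59, 7, 58) = 7
K (MIN): min(19, 6, 83) = 6
L (MIN): min(89, 28, 28) = 28
I (MAX): max(7, 6, 28) = 28
Root (MIN): min(53, 62, 28) = 28

28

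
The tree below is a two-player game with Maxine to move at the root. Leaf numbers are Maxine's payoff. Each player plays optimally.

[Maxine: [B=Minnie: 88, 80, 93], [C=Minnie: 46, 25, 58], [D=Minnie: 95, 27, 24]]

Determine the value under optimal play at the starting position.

80

B (Minnie): min(88, 80, 93) = 80
C (Minnie): min(46, 25, 58) = 25
D (Minnie): min(95, 27, 24) = 24
Root (Maxine): max(80, 25, 24) = 80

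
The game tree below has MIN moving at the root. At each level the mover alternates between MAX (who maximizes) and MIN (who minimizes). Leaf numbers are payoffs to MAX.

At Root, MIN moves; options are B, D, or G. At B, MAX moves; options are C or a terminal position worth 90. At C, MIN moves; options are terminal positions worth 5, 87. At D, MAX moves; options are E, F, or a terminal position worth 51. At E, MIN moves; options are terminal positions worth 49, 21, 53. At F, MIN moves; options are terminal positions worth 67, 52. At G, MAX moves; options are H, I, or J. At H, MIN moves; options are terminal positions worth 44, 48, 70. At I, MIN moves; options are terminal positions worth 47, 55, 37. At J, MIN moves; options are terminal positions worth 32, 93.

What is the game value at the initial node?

44

C (MIN): min(5, 87) = 5
B (MAX): max(5, 90) = 90
E (MIN): min(49, 21, 53) = 21
F (MIN): min(67, 52) = 52
D (MAX): max(21, 52, 51) = 52
H (MIN): min(44, 48, 70) = 44
I (MIN): min(47, 55, 37) = 37
J (MIN): min(32, 93) = 32
G (MAX): max(44, 37, 32) = 44
Root (MIN): min(90, 52, 44) = 44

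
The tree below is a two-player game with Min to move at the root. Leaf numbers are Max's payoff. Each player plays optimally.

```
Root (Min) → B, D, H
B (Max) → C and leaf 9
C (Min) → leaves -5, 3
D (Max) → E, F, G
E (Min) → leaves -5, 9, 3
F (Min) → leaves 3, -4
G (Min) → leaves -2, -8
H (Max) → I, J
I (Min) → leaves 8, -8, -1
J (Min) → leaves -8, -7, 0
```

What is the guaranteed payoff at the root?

C (Min): min(-5, 3) = -5
B (Max): max(-5, 9) = 9
E (Min): min(-5, 9, 3) = -5
F (Min): min(3, -4) = -4
G (Min): min(-2, -8) = -8
D (Max): max(-5, -4, -8) = -4
I (Min): min(8, -8, -1) = -8
J (Min): min(-8, -7, 0) = -8
H (Max): max(-8, -8) = -8
Root (Min): min(9, -4, -8) = -8

-8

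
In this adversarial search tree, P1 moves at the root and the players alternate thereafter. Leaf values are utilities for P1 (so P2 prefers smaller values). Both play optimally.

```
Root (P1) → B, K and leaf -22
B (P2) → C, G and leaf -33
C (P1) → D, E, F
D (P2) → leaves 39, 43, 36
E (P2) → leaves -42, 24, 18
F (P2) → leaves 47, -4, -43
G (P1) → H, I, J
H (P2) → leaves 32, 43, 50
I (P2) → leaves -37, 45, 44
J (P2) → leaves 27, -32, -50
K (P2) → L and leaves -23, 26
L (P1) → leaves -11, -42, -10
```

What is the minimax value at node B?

D: min(39, 43, 36) = 36
E: min(-42, 24, 18) = -42
F: min(47, -4, -43) = -43
C: max(36, -42, -43) = 36
H: min(32, 43, 50) = 32
I: min(-37, 45, 44) = -37
J: min(27, -32, -50) = -50
G: max(32, -37, -50) = 32
B: min(36, 32, -33) = -33

-33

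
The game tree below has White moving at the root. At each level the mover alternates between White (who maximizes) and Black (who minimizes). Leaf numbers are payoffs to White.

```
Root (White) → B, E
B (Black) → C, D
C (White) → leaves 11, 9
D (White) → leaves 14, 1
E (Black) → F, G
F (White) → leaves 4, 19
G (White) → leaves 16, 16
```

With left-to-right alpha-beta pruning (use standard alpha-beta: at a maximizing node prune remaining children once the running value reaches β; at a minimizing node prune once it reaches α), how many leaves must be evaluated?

C [α=-∞,β=+∞]: v=11
D [α=-∞,β=11]: v=14 after child 1 ≥ β → β-cutoff, skip 1
B [α=-∞,β=+∞]: v=11
F [α=11,β=+∞]: v=19
G [α=11,β=19]: v=16
E [α=11,β=+∞]: v=16
Root [α=-∞,β=+∞]: v=16
Leaves evaluated: 7 of 8.

7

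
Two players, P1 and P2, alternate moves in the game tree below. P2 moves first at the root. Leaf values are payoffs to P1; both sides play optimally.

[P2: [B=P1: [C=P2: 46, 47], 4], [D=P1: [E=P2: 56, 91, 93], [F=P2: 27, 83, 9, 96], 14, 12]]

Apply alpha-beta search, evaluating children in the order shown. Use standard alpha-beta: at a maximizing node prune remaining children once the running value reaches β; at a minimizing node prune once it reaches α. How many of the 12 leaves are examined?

6

C [α=-∞,β=+∞]: v=46
B [α=-∞,β=+∞]: v=46
E [α=-∞,β=46]: v=56
D [α=-∞,β=46]: v=56 after child 1 ≥ β → β-cutoff, skip 3
Root [α=-∞,β=+∞]: v=46
Leaves evaluated: 6 of 12.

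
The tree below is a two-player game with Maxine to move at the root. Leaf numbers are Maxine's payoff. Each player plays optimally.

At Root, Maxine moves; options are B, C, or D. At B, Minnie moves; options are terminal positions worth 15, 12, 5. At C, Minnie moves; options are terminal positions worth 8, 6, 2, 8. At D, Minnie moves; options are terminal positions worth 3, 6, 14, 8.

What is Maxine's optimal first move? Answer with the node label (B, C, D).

B

B (Minnie): min(15, 12, 5) = 5
C (Minnie): min(8, 6, 2, 8) = 2
D (Minnie): min(3, 6, 14, 8) = 3
Root (Maxine): max(5, 2, 3) = 5
Maxine picks the child with the highest value: B (value 5).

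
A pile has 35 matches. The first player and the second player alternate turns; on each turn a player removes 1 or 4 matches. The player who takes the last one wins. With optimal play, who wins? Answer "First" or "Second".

Second

Mark each pile size as W (mover wins) or L (mover loses):
i:   0  1  2  3  4  5  6  7  8  9 10 11 12 13 14 15 16 17 18 19 20 21 22 23 24 25 26 27 28 29 30 31 32 33 34 35
     L  W  L  W  W  L  W  L  W  W  L  W  L  W  W  L  W  L  W  W  L  W  L  W  W  L  W  L  W  W  L  W  L  W  W  L
Position 35 is L, so the second player wins.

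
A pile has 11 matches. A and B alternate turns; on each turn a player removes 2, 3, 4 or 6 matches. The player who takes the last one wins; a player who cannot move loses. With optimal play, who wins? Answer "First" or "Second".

Mark each pile size as W (mover wins) or L (mover loses):
i:   0  1  2  3  4  5  6  7  8  9 10 11
     L  L  W  W  W  W  W  W  L  L  W  W
Position 11 is W, so the first player wins.

First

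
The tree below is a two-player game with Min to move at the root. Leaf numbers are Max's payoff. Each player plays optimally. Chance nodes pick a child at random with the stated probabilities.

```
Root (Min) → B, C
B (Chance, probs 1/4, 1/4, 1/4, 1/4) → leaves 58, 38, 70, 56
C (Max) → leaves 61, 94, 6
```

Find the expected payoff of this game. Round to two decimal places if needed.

55.5

B (Chance): 1/4·58 + 1/4·38 + 1/4·70 + 1/4·56 = 55.5
C (Max): max(61, 94, 6) = 94
Root (Min): min(55.5, 94) = 55.5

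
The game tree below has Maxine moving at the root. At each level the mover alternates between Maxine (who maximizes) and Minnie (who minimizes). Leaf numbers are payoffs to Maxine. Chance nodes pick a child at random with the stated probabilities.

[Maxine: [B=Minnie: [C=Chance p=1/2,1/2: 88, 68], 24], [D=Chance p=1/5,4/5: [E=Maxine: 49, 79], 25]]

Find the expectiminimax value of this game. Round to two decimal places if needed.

C (Chance): 1/2·88 + 1/2·68 = 78
B (Minnie): min(78, 24) = 24
E (Maxine): max(49, 79) = 79
D (Chance): 1/5·79 + 4/5·25 = 35.8
Root (Maxine): max(24, 35.8) = 35.8

35.8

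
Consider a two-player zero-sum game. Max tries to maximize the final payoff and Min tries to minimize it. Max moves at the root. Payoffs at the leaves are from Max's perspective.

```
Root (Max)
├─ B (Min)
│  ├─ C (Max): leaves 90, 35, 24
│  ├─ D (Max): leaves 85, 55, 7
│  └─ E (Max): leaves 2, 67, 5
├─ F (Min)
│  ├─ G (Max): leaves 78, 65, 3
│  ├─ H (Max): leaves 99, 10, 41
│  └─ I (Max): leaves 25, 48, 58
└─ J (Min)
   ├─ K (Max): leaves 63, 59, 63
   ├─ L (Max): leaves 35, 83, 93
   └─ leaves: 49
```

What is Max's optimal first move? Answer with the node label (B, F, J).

C (Max): max(90, 35, 24) = 90
D (Max): max(85, 55, 7) = 85
E (Max): max(2, 67, 5) = 67
B (Min): min(90, 85, 67) = 67
G (Max): max(78, 65, 3) = 78
H (Max): max(99, 10, 41) = 99
I (Max): max(25, 48, 58) = 58
F (Min): min(78, 99, 58) = 58
K (Max): max(63, 59, 63) = 63
L (Max): max(35, 83, 93) = 93
J (Min): min(63, 93, 49) = 49
Root (Max): max(67, 58, 49) = 67
Max picks the child with the highest value: B (value 67).

B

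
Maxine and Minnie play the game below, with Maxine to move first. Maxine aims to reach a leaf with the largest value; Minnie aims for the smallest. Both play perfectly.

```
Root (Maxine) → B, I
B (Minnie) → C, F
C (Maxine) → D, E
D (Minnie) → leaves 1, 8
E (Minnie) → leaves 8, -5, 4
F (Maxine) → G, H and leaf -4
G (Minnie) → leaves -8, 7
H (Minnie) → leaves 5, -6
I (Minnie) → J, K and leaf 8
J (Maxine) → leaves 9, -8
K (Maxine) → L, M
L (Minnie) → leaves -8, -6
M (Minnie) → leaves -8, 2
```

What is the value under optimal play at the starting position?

-4

D (Minnie): min(1, 8) = 1
E (Minnie): min(8, -5, 4) = -5
C (Maxine): max(1, -5) = 1
G (Minnie): min(-8, 7) = -8
H (Minnie): min(5, -6) = -6
F (Maxine): max(-8, -6, -4) = -4
B (Minnie): min(1, -4) = -4
J (Maxine): max(9, -8) = 9
L (Minnie): min(-8, -6) = -8
M (Minnie): min(-8, 2) = -8
K (Maxine): max(-8, -8) = -8
I (Minnie): min(9, -8, 8) = -8
Root (Maxine): max(-4, -8) = -4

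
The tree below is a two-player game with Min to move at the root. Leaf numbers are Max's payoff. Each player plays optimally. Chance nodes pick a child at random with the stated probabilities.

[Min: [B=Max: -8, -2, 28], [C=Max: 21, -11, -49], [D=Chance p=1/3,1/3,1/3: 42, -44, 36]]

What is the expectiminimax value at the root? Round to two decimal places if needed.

B (Max): max(-8, -2, 28) = 28
C (Max): max(21, -11, -49) = 21
D (Chance): 1/3·42 + 1/3·-44 + 1/3·36 = 11.33
Root (Min): min(28, 21, 11.33) = 11.33

11.33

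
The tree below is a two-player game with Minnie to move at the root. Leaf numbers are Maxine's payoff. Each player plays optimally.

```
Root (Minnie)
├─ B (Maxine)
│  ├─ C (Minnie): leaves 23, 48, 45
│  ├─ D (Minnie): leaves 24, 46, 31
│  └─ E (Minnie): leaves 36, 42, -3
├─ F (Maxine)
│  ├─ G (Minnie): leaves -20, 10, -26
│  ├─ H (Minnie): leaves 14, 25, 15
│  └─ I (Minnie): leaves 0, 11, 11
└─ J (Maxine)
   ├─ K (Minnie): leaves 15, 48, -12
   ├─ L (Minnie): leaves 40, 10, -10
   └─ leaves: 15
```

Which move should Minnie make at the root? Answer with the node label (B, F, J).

C (Minnie): min(23, 48, 45) = 23
D (Minnie): min(24, 46, 31) = 24
E (Minnie): min(36, 42, -3) = -3
B (Maxine): max(23, 24, -3) = 24
G (Minnie): min(-20, 10, -26) = -26
H (Minnie): min(14, 25, 15) = 14
I (Minnie): min(0, 11, 11) = 0
F (Maxine): max(-26, 14, 0) = 14
K (Minnie): min(15, 48, -12) = -12
L (Minnie): min(40, 10, -10) = -10
J (Maxine): max(-12, -10, 15) = 15
Root (Minnie): min(24, 14, 15) = 14
Minnie picks the child with the lowest value: F (value 14).

F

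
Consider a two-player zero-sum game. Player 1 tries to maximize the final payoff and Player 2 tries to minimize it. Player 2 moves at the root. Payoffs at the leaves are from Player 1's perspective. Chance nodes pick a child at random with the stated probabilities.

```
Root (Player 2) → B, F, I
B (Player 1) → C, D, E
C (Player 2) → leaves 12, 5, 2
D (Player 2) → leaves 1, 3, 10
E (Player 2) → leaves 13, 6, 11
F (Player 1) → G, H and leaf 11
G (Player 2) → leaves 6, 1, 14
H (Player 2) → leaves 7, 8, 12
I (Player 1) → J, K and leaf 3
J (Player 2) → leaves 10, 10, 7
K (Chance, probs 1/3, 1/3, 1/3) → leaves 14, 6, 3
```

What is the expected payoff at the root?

6

C (Player 2): min(12, 5, 2) = 2
D (Player 2): min(1, 3, 10) = 1
E (Player 2): min(13, 6, 11) = 6
B (Player 1): max(2, 1, 6) = 6
G (Player 2): min(6, 1, 14) = 1
H (Player 2): min(7, 8, 12) = 7
F (Player 1): max(1, 7, 11) = 11
J (Player 2): min(10, 10, 7) = 7
K (Chance): 1/3·14 + 1/3·6 + 1/3·3 = 7.67
I (Player 1): max(7, 7.67, 3) = 7.67
Root (Player 2): min(6, 11, 7.67) = 6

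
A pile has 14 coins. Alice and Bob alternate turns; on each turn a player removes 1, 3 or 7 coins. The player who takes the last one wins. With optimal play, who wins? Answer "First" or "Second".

Second

W/L table (W = player to move can force a win):
i:   0  1  2  3  4  5  6  7  8  9 10 11 12 13 14
     L  W  L  W  L  W  L  W  L  W  L  W  L  W  L
Position 14 is L, so the second player wins.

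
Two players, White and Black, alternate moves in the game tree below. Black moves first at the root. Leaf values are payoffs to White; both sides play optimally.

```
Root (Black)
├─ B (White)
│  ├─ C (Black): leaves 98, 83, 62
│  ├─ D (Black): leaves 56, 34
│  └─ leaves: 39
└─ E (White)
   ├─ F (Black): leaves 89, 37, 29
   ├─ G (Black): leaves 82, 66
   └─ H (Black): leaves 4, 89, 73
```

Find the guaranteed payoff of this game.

62

C (Black): min(98, 83, 62) = 62
D (Black): min(56, 34) = 34
B (White): max(62, 34, 39) = 62
F (Black): min(89, 37, 29) = 29
G (Black): min(82, 66) = 66
H (Black): min(4, 89, 73) = 4
E (White): max(29, 66, 4) = 66
Root (Black): min(62, 66) = 62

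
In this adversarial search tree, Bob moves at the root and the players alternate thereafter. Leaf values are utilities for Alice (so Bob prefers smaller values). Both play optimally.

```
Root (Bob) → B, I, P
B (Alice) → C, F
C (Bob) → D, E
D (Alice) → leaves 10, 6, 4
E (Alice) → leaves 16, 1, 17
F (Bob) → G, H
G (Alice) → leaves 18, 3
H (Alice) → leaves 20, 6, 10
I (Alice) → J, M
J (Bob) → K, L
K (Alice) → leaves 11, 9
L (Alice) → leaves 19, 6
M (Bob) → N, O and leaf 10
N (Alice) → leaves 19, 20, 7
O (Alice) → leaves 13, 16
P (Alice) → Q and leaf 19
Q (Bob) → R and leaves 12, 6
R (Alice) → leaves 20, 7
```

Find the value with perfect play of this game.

D (Alice): max(10, 6, 4) = 10
E (Alice): max(16, 1, 17) = 17
C (Bob): min(10, 17) = 10
G (Alice): max(18, 3) = 18
H (Alice): max(20, 6, 10) = 20
F (Bob): min(18, 20) = 18
B (Alice): max(10, 18) = 18
K (Alice): max(11, 9) = 11
L (Alice): max(19, 6) = 19
J (Bob): min(11, 19) = 11
N (Alice): max(19, 20, 7) = 20
O (Alice): max(13, 16) = 16
M (Bob): min(20, 16, 10) = 10
I (Alice): max(11, 10) = 11
R (Alice): max(20, 7) = 20
Q (Bob): min(20, 12, 6) = 6
P (Alice): max(6, 19) = 19
Root (Bob): min(18, 11, 19) = 11

11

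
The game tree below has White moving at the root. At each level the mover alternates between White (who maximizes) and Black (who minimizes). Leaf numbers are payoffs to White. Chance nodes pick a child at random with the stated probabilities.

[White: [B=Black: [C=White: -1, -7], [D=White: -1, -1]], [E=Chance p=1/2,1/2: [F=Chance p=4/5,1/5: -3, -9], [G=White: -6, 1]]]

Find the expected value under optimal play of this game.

C (White): max(-1, -7) = -1
D (White): max(-1, -1) = -1
B (Black): min(-1, -1) = -1
F (Chance): 4/5·-3 + 1/5·-9 = -4.2
G (White): max(-6, 1) = 1
E (Chance): 1/2·-4.2 + 1/2·1 = -1.6
Root (White): max(-1, -1.6) = -1

-1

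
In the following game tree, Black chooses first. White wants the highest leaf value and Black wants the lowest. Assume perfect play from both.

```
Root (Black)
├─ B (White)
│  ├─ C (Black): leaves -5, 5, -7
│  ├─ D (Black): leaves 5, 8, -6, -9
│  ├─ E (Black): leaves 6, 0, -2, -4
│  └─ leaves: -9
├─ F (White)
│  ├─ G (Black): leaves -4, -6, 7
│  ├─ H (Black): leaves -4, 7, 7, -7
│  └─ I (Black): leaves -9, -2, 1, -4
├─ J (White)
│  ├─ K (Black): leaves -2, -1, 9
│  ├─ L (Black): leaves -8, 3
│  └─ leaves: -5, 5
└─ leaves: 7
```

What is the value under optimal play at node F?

-6

G: min(-4, -6, 7) = -6
H: min(-4, 7, 7, -7) = -7
I: min(-9, -2, 1, -4) = -9
F: max(-6, -7, -9) = -6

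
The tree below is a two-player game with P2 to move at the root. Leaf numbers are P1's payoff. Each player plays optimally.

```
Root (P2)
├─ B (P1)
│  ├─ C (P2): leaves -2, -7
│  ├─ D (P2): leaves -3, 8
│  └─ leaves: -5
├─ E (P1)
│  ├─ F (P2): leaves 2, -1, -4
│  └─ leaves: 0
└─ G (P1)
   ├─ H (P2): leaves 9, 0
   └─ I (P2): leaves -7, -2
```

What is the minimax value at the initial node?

-3

C (P2): min(-2, -7) = -7
D (P2): min(-3, 8) = -3
B (P1): max(-7, -3, -5) = -3
F (P2): min(2, -1, -4) = -4
E (P1): max(-4, 0) = 0
H (P2): min(9, 0) = 0
I (P2): min(-7, -2) = -7
G (P1): max(0, -7) = 0
Root (P2): min(-3, 0, 0) = -3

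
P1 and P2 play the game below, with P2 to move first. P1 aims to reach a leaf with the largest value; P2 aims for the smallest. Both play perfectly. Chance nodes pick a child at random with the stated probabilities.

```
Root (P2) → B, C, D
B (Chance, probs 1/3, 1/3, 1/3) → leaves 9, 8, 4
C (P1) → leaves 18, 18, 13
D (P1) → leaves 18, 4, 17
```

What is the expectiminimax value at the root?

7

B (Chance): 1/3·9 + 1/3·8 + 1/3·4 = 7
C (P1): max(18, 18, 13) = 18
D (P1): max(18, 4, 17) = 18
Root (P2): min(7, 18, 18) = 7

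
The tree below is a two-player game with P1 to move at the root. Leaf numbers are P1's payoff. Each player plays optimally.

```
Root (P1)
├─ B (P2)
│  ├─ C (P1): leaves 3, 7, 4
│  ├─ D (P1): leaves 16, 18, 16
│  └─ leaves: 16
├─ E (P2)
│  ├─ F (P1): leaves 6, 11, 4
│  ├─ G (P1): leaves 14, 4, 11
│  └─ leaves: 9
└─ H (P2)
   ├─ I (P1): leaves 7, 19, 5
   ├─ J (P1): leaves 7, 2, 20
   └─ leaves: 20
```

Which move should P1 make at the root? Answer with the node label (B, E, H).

C (P1): max(3, 7, 4) = 7
D (P1): max(16, 18, 16) = 18
B (P2): min(7, 18, 16) = 7
F (P1): max(6, 11, 4) = 11
G (P1): max(14, 4, 11) = 14
E (P2): min(11, 14, 9) = 9
I (P1): max(7, 19, 5) = 19
J (P1): max(7, 2, 20) = 20
H (P2): min(19, 20, 20) = 19
Root (P1): max(7, 9, 19) = 19
P1 picks the child with the highest value: H (value 19).

H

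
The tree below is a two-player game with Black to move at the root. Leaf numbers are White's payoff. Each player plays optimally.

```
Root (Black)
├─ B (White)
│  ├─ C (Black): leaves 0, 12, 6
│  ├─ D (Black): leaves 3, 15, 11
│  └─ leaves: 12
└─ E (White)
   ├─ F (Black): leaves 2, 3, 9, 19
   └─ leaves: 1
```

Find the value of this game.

C (Black): min(0, 12, 6) = 0
D (Black): min(3, 15, 11) = 3
B (White): max(0, 3, 12) = 12
F (Black): min(2, 3, 9, 19) = 2
E (White): max(2, 1) = 2
Root (Black): min(12, 2) = 2

2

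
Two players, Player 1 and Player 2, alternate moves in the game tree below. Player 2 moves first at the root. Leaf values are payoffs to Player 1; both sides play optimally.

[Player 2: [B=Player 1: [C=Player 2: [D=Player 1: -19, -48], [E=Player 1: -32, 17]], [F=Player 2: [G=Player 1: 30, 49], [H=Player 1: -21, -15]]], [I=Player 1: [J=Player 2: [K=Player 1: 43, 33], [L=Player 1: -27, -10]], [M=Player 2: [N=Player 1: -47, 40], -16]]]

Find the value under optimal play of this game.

-15

D (Player 1): max(-19, -48) = -19
E (Player 1): max(-32, 17) = 17
C (Player 2): min(-19, 17) = -19
G (Player 1): max(30, 49) = 49
H (Player 1): max(-21, -15) = -15
F (Player 2): min(49, -15) = -15
B (Player 1): max(-19, -15) = -15
K (Player 1): max(43, 33) = 43
L (Player 1): max(-27, -10) = -10
J (Player 2): min(43, -10) = -10
N (Player 1): max(-47, 40) = 40
M (Player 2): min(40, -16) = -16
I (Player 1): max(-10, -16) = -10
Root (Player 2): min(-15, -10) = -15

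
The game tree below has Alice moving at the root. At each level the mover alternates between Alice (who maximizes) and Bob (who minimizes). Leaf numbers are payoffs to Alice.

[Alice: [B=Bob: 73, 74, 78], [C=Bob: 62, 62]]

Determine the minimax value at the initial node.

73

B (Bob): min(73, 74, 78) = 73
C (Bob): min(62, 62) = 62
Root (Alice): max(73, 62) = 73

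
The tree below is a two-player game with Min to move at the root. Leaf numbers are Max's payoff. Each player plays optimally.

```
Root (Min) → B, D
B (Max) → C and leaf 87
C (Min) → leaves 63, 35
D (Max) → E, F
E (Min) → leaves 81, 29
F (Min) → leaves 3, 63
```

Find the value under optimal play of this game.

C (Min): min(63, 35) = 35
B (Max): max(35, 87) = 87
E (Min): min(81, 29) = 29
F (Min): min(3, 63) = 3
D (Max): max(29, 3) = 29
Root (Min): min(87, 29) = 29

29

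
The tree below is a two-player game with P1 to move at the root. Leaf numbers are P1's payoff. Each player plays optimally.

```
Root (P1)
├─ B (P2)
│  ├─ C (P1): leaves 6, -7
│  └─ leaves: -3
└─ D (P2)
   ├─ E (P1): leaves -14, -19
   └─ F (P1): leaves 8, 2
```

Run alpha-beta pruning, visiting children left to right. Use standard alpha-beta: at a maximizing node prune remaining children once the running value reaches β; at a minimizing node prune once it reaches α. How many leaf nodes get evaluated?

5

C [α=-∞,β=+∞]: v=6
B [α=-∞,β=+∞]: v=-3
E [α=-3,β=+∞]: v=-14
D [α=-3,β=+∞]: v=-14 after child 1 ≤ α → α-cutoff, skip 1
Root [α=-∞,β=+∞]: v=-3
Leaves evaluated: 5 of 7.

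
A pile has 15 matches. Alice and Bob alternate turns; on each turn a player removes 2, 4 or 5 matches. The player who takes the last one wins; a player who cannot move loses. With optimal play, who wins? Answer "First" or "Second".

Second

Compute winning (W) and losing (L) positions by backward induction:
i:   0  1  2  3  4  5  6  7  8  9 10 11 12 13 14 15
     L  L  W  W  W  W  W  L  L  W  W  W  W  W  L  L
Position 15 is L, so the second player wins.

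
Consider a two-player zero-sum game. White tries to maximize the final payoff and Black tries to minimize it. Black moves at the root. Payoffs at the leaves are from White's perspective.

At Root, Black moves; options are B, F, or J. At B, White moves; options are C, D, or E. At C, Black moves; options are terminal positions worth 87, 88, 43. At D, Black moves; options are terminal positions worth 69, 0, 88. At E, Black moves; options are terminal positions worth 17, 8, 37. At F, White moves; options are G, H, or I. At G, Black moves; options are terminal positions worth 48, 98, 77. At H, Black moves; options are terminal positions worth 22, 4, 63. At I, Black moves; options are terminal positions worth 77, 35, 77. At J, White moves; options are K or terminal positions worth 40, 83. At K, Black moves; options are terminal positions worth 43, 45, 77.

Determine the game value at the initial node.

43

C (Black): min(87, 88, 43) = 43
D (Black): min(69, 0, 88) = 0
E (Black): min(17, 8, 37) = 8
B (White): max(43, 0, 8) = 43
G (Black): min(48, 98, 77) = 48
H (Black): min(22, 4, 63) = 4
I (Black): min(77, 35, 77) = 35
F (White): max(48, 4, 35) = 48
K (Black): min(43, 45, 77) = 43
J (White): max(43, 40, 83) = 83
Root (Black): min(43, 48, 83) = 43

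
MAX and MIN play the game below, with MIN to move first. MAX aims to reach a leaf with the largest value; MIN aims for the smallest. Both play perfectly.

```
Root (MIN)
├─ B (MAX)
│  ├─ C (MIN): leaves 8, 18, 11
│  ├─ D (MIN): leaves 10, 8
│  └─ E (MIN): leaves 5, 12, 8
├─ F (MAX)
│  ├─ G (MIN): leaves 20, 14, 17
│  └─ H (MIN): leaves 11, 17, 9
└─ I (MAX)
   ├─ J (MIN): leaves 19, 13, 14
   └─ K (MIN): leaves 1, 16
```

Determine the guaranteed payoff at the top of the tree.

8

C (MIN): min(8, 18, 11) = 8
D (MIN): min(10, 8) = 8
E (MIN): min(5, 12, 8) = 5
B (MAX): max(8, 8, 5) = 8
G (MIN): min(20, 14, 17) = 14
H (MIN): min(11, 17, 9) = 9
F (MAX): max(14, 9) = 14
J (MIN): min(19, 13, 14) = 13
K (MIN): min(1, 16) = 1
I (MAX): max(13, 1) = 13
Root (MIN): min(8, 14, 13) = 8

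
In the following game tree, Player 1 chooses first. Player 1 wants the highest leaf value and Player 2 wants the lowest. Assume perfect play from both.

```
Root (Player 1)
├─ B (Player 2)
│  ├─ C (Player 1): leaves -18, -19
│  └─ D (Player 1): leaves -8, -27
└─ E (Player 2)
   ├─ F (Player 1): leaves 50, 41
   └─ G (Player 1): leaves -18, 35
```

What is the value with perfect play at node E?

35

F: max(50, 41) = 50
G: max(-18, 35) = 35
E: min(50, 35) = 35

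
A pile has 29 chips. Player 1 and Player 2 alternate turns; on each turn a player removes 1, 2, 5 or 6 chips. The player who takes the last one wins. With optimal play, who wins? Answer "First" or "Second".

i:   0  1  2  3  4  5  6  7  8  9 10 11 12 13 14 15 16 17 18 19 20 21 22 23 24 25 26 27 28 29
     L  W  W  L  W  W  W  L  W  W  L  W  W  W  L  W  W  L  W  W  W  L  W  W  L  W  W  W  L  W
Position 29 is W, so the first player wins.

First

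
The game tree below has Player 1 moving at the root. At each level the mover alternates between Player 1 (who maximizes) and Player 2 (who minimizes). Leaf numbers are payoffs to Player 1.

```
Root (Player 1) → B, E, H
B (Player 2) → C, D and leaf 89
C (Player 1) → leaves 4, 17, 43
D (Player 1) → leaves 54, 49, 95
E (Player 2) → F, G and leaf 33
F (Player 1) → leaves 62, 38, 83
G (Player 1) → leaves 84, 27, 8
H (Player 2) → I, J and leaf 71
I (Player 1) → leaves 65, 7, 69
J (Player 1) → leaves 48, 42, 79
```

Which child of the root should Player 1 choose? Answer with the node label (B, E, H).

H

C (Player 1): max(4, 17, 43) = 43
D (Player 1): max(54, 49, 95) = 95
B (Player 2): min(43, 95, 89) = 43
F (Player 1): max(62, 38, 83) = 83
G (Player 1): max(84, 27, 8) = 84
E (Player 2): min(83, 84, 33) = 33
I (Player 1): max(65, 7, 69) = 69
J (Player 1): max(48, 42, 79) = 79
H (Player 2): min(69, 79, 71) = 69
Root (Player 1): max(43, 33, 69) = 69
Player 1 picks the child with the highest value: H (value 69).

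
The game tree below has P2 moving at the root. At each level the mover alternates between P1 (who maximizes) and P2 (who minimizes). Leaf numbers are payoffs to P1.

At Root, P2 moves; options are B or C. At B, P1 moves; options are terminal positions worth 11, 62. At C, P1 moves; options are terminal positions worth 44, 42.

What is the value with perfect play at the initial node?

44

B (P1): max(11, 62) = 62
C (P1): max(44, 42) = 44
Root (P2): min(62, 44) = 44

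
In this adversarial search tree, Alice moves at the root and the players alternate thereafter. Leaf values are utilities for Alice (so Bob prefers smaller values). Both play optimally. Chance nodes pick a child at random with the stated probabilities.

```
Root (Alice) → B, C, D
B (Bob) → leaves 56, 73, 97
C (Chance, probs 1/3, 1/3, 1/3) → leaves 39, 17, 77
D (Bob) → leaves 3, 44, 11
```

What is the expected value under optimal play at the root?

56

B (Bob): min(56, 73, 97) = 56
C (Chance): 1/3·39 + 1/3·17 + 1/3·77 = 44.33
D (Bob): min(3, 44, 11) = 3
Root (Alice): max(56, 44.33, 3) = 56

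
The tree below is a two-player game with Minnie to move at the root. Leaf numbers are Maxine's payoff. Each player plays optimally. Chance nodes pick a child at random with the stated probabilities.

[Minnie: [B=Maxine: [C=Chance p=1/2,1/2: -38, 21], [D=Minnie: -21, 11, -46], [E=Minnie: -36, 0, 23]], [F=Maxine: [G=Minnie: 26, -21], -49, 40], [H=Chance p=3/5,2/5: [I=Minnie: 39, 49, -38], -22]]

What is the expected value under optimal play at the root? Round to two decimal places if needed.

-31.6

C (Chance): 1/2·-38 + 1/2·21 = -8.5
D (Minnie): min(-21, 11, -46) = -46
E (Minnie): min(-36, 0, 23) = -36
B (Maxine): max(-8.5, -46, -36) = -8.5
G (Minnie): min(26, -21) = -21
F (Maxine): max(-21, -49, 40) = 40
I (Minnie): min(39, 49, -38) = -38
H (Chance): 3/5·-38 + 2/5·-22 = -31.6
Root (Minnie): min(-8.5, 40, -31.6) = -31.6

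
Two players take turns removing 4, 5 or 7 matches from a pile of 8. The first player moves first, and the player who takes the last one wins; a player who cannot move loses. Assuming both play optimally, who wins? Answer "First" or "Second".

First

Mark each pile size as W (mover wins) or L (mover loses):
i:   0  1  2  3  4  5  6  7  8
     L  L  L  L  W  W  W  W  W
Position 8 is W, so the first player wins.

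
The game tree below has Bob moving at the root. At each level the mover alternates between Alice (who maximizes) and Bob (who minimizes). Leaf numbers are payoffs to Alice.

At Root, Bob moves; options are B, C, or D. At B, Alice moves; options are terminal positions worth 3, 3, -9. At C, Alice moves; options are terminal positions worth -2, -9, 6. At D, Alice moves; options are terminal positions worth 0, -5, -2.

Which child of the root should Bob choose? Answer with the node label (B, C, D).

B (Alice): max(3, 3, -9) = 3
C (Alice): max(-2, -9, 6) = 6
D (Alice): max(0, -5, -2) = 0
Root (Bob): min(3, 6, 0) = 0
Bob picks the child with the lowest value: D (value 0).

D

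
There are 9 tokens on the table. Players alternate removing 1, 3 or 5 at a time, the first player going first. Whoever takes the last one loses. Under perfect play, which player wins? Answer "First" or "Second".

W/L table (W = player to move can force a win):
i:   0  1  2  3  4  5  6  7  8  9
     W  L  W  L  W  L  W  L  W  L
Position 9 is L, so the second player wins.

Second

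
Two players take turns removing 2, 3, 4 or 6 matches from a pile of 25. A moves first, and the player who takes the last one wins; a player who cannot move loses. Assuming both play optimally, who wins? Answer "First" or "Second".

Mark each pile size as W (mover wins) or L (mover loses):
i:   0  1  2  3  4  5  6  7  8  9 10 11 12 13 14 15 16 17 18 19 20 21 22 23 24 25
     L  L  W  W  W  W  W  W  L  L  W  W  W  W  W  W  L  L  W  W  W  W  W  W  L  L
Position 25 is L, so the second player wins.

Second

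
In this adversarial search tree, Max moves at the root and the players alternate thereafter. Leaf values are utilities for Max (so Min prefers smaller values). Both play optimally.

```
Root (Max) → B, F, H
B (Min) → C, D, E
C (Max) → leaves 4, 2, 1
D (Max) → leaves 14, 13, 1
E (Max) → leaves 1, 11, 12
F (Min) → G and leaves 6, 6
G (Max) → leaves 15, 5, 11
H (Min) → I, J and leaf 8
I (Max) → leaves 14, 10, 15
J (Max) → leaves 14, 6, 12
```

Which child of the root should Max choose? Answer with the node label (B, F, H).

C (Max): max(4, 2, 1) = 4
D (Max): max(14, 13, 1) = 14
E (Max): max(1, 11, 12) = 12
B (Min): min(4, 14, 12) = 4
G (Max): max(15, 5, 11) = 15
F (Min): min(15, 6, 6) = 6
I (Max): max(14, 10, 15) = 15
J (Max): max(14, 6, 12) = 14
H (Min): min(15, 14, 8) = 8
Root (Max): max(4, 6, 8) = 8
Max picks the child with the highest value: H (value 8).

H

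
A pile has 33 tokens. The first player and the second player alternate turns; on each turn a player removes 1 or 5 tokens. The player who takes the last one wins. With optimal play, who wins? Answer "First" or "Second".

i:   0  1  2  3  4  5  6  7  8  9 10 11 12 13 14 15 16 17 18 19 20 21 22 23 24 25 26 27 28 29 30 31 32 33
     L  W  L  W  L  W  L  W  L  W  L  W  L  W  L  W  L  W  L  W  L  W  L  W  L  W  L  W  L  W  L  W  L  W
Position 33 is W, so the first player wins.

First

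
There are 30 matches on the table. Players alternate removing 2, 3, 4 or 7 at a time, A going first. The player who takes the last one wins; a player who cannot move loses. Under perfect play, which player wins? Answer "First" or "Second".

Mark each pile size as W (mover wins) or L (mover loses):
i:   0  1  2  3  4  5  6  7  8  9 10 11 12 13 14 15 16 17 18 19 20 21 22 23 24 25 26 27 28 29 30
     L  L  W  W  W  W  L  W  W  W  W  L  L  W  W  W  W  L  W  W  W  W  L  L  W  W  W  W  L  W  W
Position 30 is W, so the first player wins.

First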